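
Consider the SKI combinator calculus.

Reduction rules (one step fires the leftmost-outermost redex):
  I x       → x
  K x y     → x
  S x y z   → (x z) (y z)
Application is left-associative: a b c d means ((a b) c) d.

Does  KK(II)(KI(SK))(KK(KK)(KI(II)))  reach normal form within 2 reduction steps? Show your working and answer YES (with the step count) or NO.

  start: KK(II)(KI(SK))(KK(KK)(KI(II)))
  →1  K(KI(SK))(KK(KK)(KI(II)))
  →2  KI(SK)

Answer: NO — after 2 steps the term is KI(SK), not yet normal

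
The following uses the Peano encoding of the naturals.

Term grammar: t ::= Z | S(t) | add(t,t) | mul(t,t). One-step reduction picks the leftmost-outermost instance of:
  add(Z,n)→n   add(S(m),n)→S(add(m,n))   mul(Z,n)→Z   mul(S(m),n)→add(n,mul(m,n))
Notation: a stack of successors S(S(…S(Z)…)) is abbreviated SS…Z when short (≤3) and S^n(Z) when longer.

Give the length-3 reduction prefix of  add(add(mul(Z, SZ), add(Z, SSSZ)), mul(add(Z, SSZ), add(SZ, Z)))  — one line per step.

  start: add(add(mul(Z, SZ), add(Z, SSSZ)), mul(add(Z, SSZ), add(SZ, Z)))
  [1] add(add(Z, add(Z, SSSZ)), mul(add(Z, SSZ), add(SZ, Z)))
  [2] add(add(Z, SSSZ), mul(add(Z, SSZ), add(SZ, Z)))
  [3] add(SSSZ, mul(add(Z, SSZ), add(SZ, Z)))

Answer: after 3 steps: add(SSSZ, mul(add(Z, SSZ), add(SZ, Z)))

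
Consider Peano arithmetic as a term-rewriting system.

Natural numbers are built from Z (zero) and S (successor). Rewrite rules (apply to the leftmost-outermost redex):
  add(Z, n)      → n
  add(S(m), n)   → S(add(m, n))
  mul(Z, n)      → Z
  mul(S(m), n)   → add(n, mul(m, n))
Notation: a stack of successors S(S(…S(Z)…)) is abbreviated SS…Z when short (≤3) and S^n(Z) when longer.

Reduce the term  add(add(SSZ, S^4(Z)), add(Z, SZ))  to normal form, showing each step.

Answer: normal form = S^7(Z)  (in 11 steps)

Reduction:
  start: add(add(SSZ, S^4(Z)), add(Z, SZ))
  [1] add(S(add(SZ, S^4(Z))), add(Z, SZ))
  [2] S(add(add(SZ, S^4(Z)), add(Z, SZ)))
  [3] S(add(S(add(Z, S^4(Z))), add(Z, SZ)))
  [4] S(S(add(add(Z, S^4(Z)), add(Z, SZ))))
  [5] S(S(add(S^4(Z), add(Z, SZ))))
  [6] S(S(S(add(SSSZ, add(Z, SZ)))))
  [7] S(S(S(S(add(SSZ, add(Z, SZ))))))
  [8] S(S(S(S(S(add(SZ, add(Z, SZ)))))))
  [9] S(S(S(S(S(S(add(Z, add(Z, SZ))))))))
  [10] S(S(S(S(S(S(add(Z, SZ)))))))
  [11] S^7(Z)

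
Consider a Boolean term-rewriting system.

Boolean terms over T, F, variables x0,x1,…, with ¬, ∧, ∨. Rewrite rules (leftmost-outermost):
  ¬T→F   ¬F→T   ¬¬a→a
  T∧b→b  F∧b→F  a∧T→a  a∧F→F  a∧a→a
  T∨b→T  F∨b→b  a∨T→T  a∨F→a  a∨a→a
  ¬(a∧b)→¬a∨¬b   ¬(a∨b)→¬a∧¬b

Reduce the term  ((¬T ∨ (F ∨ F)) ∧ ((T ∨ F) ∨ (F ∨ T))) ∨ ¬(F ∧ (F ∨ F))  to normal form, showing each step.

  start: ((¬T ∨ (F ∨ F)) ∧ ((T ∨ F) ∨ (F ∨ T))) ∨ ¬(F ∧ (F ∨ F))
  →1  ((F ∨ (F ∨ F)) ∧ ((T ∨ F) ∨ (F ∨ T))) ∨ ¬(F ∧ (F ∨ F))
  →2  ((F ∨ F) ∧ ((T ∨ F) ∨ (F ∨ T))) ∨ ¬(F ∧ (F ∨ F))
  →3  (F ∧ ((T ∨ F) ∨ (F ∨ T))) ∨ ¬(F ∧ (F ∨ F))
  →4  F ∨ ¬(F ∧ (F ∨ F))
  →5  ¬(F ∧ (F ∨ F))
  →6  ¬F ∨ ¬(F ∨ F)
  →7  T ∨ ¬(F ∨ F)
  →8  T

Answer: normal form = T  (in 8 steps)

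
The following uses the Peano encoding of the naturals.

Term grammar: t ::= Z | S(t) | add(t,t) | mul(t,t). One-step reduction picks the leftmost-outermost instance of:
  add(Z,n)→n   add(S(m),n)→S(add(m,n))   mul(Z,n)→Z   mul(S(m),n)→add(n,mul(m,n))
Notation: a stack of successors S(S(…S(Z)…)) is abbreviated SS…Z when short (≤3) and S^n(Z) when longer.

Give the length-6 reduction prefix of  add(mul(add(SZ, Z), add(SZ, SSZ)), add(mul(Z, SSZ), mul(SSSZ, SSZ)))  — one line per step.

Answer: after 6 steps: S(add(add(SSZ, mul(add(Z, Z), add(SZ, SSZ))), add(mul(Z, SSZ), mul(SSSZ, SSZ))))

Derivation:
  start: add(mul(add(SZ, Z), add(SZ, SSZ)), add(mul(Z, SSZ), mul(SSSZ, SSZ)))
  [1] add(mul(S(add(Z, Z)), add(SZ, SSZ)), add(mul(Z, SSZ), mul(SSSZ, SSZ)))
  [2] add(add(add(SZ, SSZ), mul(add(Z, Z), add(SZ, SSZ))), add(mul(Z, SSZ), mul(SSSZ, SSZ)))
  [3] add(add(S(add(Z, SSZ)), mul(add(Z, Z), add(SZ, SSZ))), add(mul(Z, SSZ), mul(SSSZ, SSZ)))
  [4] add(S(add(add(Z, SSZ), mul(add(Z, Z), add(SZ, SSZ)))), add(mul(Z, SSZ), mul(SSSZ, SSZ)))
  [5] S(add(add(add(Z, SSZ), mul(add(Z, Z), add(SZ, SSZ))), add(mul(Z, SSZ), mul(SSSZ, SSZ))))
  [6] S(add(add(SSZ, mul(add(Z, Z), add(SZ, SSZ))), add(mul(Z, SSZ), mul(SSSZ, SSZ))))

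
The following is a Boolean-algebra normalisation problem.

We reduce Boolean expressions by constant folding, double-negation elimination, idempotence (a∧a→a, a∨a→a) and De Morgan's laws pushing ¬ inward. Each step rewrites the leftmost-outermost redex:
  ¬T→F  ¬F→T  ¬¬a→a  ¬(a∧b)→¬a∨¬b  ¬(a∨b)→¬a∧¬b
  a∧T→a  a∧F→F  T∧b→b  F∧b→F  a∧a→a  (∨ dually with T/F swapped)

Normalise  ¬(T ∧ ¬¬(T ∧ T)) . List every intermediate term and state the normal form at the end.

  start: ¬(T ∧ ¬¬(T ∧ T))
  →1  ¬T ∨ ¬¬¬(T ∧ T)
  →2  F ∨ ¬¬¬(T ∧ T)
  →3  ¬¬¬(T ∧ T)
  →4  ¬(T ∧ T)
  →5  ¬T ∨ ¬T
  →6  ¬T
  →7  F

Answer: normal form = F  (in 7 steps)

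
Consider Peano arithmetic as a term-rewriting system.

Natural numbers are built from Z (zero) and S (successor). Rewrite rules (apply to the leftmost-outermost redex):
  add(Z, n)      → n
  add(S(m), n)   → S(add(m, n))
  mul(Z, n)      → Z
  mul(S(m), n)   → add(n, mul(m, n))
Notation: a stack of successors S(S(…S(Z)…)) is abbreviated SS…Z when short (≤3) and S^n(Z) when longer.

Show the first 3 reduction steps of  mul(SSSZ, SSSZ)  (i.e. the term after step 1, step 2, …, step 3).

  start: mul(SSSZ, SSSZ)
  →1  add(SSSZ, mul(SSZ, SSSZ))
  →2  S(add(SSZ, mul(SSZ, SSSZ)))
  →3  S(S(add(SZ, mul(SSZ, SSSZ))))

Answer: after 3 steps: S(S(add(SZ, mul(SSZ, SSSZ))))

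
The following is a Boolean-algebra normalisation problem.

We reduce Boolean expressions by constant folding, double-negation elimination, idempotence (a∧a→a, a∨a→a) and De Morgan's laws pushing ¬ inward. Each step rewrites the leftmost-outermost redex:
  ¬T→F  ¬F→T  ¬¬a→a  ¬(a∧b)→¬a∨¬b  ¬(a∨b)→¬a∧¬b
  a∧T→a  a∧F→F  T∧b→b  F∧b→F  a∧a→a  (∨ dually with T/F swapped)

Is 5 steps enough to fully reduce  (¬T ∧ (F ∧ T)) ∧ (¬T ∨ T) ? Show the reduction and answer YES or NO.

Answer: YES — reaches normal form F in 3 ≤ 5 steps

Working:
  start: (¬T ∧ (F ∧ T)) ∧ (¬T ∨ T)
  [1] (F ∧ (F ∧ T)) ∧ (¬T ∨ T)
  [2] F ∧ (¬T ∨ T)
  [3] F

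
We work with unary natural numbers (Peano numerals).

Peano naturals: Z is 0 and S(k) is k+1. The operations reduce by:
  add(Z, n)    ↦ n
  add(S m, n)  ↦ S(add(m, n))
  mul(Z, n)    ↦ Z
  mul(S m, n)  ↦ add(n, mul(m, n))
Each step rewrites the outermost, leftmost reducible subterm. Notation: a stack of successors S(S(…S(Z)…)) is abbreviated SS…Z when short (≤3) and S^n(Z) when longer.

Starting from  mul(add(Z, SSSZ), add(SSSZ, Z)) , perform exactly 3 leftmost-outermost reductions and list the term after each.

Answer: after 3 steps: add(S(add(SSZ, Z)), mul(SSZ, add(SSSZ, Z)))

Working:
  start: mul(add(Z, SSSZ), add(SSSZ, Z))
  →1  mul(SSSZ, add(SSSZ, Z))
  →2  add(add(SSSZ, Z), mul(SSZ, add(SSSZ, Z)))
  →3  add(S(add(SSZ, Z)), mul(SSZ, add(SSSZ, Z)))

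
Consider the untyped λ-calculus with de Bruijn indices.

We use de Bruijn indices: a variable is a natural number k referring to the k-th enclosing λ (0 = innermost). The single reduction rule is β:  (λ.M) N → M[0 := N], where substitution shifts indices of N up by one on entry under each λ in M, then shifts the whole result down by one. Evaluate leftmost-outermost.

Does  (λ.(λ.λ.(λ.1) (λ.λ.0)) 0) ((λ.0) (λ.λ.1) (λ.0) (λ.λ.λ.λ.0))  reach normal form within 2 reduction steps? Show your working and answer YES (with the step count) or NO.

  start: (λ.(λ.λ.(λ.1) (λ.λ.0)) 0) ((λ.0) (λ.λ.1) (λ.0) (λ.λ.λ.λ.0))
  [1] (λ.λ.(λ.1) (λ.λ.0)) ((λ.0) (λ.λ.1) (λ.0) (λ.λ.λ.λ.0))
  [2] λ.(λ.1) (λ.λ.0)

Answer: NO — after 2 steps the term is λ.(λ.1) (λ.λ.0), not yet normal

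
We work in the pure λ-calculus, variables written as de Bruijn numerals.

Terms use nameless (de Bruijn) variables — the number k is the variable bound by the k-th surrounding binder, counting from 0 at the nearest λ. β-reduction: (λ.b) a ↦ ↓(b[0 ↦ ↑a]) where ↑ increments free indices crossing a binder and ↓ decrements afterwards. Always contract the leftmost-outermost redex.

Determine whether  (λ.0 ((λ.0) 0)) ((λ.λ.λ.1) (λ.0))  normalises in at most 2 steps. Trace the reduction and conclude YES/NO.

  start: (λ.0 ((λ.0) 0)) ((λ.λ.λ.1) (λ.0))
  [1] (λ.λ.λ.1) (λ.0) ((λ.0) ((λ.λ.λ.1) (λ.0)))
  [2] (λ.λ.1) ((λ.0) ((λ.λ.λ.1) (λ.0)))

Answer: NO — after 2 steps the term is (λ.λ.1) ((λ.0) ((λ.λ.λ.1) (λ.0))), not yet normal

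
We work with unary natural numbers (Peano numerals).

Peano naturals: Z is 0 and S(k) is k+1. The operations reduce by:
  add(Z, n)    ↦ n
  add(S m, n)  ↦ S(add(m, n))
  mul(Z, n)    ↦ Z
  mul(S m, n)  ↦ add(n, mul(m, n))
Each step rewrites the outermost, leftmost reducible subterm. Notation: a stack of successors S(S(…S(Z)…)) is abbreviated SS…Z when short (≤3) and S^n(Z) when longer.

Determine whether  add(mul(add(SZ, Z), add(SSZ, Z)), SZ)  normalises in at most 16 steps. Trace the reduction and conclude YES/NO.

  start: add(mul(add(SZ, Z), add(SSZ, Z)), SZ)
  [1] add(mul(S(add(Z, Z)), add(SSZ, Z)), SZ)
  [2] add(add(add(SSZ, Z), mul(add(Z, Z), add(SSZ, Z))), SZ)
  [3] add(add(S(add(SZ, Z)), mul(add(Z, Z), add(SSZ, Z))), SZ)
  [4] add(S(add(add(SZ, Z), mul(add(Z, Z), add(SSZ, Z)))), SZ)
  [5] S(add(add(add(SZ, Z), mul(add(Z, Z), add(SSZ, Z))), SZ))
  [6] S(add(add(S(add(Z, Z)), mul(add(Z, Z), add(SSZ, Z))), SZ))
  [7] S(add(S(add(add(Z, Z), mul(add(Z, Z), add(SSZ, Z)))), SZ))
  [8] S(S(add(add(add(Z, Z), mul(add(Z, Z), add(SSZ, Z))), SZ)))
  [9] S(S(add(add(Z, mul(add(Z, Z), add(SSZ, Z))), SZ)))
  [10] S(S(add(mul(add(Z, Z), add(SSZ, Z)), SZ)))
  [11] S(S(add(mul(Z, add(SSZ, Z)), SZ)))
  [12] S(S(add(Z, SZ)))
  [13] SSSZ

Answer: YES — reaches normal form SSSZ in 13 ≤ 16 steps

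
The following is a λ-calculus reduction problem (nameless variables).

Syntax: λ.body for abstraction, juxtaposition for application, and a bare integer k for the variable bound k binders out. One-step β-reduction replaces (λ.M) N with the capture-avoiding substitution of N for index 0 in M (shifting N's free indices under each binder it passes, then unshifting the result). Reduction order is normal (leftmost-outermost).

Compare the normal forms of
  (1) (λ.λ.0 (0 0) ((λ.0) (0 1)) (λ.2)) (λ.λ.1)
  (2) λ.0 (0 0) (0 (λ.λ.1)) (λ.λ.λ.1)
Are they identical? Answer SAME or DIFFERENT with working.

Answer: SAME — A ⇓ λ.0 (0 0) (0 (λ.λ.1)) (λ.λ.λ.1), B ⇓ λ.0 (0 0) (0 (λ.λ.1)) (λ.λ.λ.1)

Derivation:
Term A:
  start: (λ.λ.0 (0 0) ((λ.0) (0 1)) (λ.2)) (λ.λ.1)
  →1  λ.0 (0 0) ((λ.0) (0 (λ.λ.1))) (λ.λ.λ.1)
  →2  λ.0 (0 0) (0 (λ.λ.1)) (λ.λ.λ.1)

Term B:
  start: λ.0 (0 0) (0 (λ.λ.1)) (λ.λ.λ.1)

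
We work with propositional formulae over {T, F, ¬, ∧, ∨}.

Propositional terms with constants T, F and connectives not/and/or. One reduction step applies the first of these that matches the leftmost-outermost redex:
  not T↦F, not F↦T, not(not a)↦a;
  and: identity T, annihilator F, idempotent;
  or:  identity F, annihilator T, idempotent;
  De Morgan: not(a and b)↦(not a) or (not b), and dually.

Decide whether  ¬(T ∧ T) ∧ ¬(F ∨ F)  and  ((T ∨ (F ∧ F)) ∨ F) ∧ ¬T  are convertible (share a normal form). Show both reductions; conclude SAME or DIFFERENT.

Answer: SAME — A ⇓ F, B ⇓ F

Derivation:
Term A:
  start: ¬(T ∧ T) ∧ ¬(F ∨ F)
  [1] (¬T ∨ ¬T) ∧ ¬(F ∨ F)
  [2] ¬T ∧ ¬(F ∨ F)
  [3] F ∧ ¬(F ∨ F)
  [4] F

Term B:
  start: ((T ∨ (F ∧ F)) ∨ F) ∧ ¬T
  [1] (T ∨ (F ∧ F)) ∧ ¬T
  [2] T ∧ ¬T
  [3] ¬T
  [4] F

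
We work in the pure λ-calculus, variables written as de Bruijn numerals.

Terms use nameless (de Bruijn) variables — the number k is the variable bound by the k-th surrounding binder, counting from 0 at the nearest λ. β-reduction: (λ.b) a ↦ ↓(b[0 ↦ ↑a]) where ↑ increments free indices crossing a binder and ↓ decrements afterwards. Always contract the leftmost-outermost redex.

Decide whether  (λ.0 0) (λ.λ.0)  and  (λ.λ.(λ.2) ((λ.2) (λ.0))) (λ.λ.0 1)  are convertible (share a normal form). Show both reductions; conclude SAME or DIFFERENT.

Answer: DIFFERENT — A ⇓ λ.0, B ⇓ λ.λ.λ.0 1

Derivation:
Term A:
  start: (λ.0 0) (λ.λ.0)
  step 1: (λ.λ.0) (λ.λ.0)
  step 2: λ.0

Term B:
  start: (λ.λ.(λ.2) ((λ.2) (λ.0))) (λ.λ.0 1)
  step 1: λ.(λ.λ.λ.0 1) ((λ.λ.λ.0 1) (λ.0))
  step 2: λ.λ.λ.0 1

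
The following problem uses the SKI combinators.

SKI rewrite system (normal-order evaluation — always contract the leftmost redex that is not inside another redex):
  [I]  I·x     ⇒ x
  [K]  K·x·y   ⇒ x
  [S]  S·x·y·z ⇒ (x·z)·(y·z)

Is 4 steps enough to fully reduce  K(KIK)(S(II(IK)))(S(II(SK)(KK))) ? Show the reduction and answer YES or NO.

  start: K(KIK)(S(II(IK)))(S(II(SK)(KK)))
  step 1: KIK(S(II(SK)(KK)))
  step 2: I(S(II(SK)(KK)))
  step 3: S(II(SK)(KK))
  step 4: S(I(SK)(KK))

Answer: NO — after 4 steps the term is S(I(SK)(KK)), not yet normal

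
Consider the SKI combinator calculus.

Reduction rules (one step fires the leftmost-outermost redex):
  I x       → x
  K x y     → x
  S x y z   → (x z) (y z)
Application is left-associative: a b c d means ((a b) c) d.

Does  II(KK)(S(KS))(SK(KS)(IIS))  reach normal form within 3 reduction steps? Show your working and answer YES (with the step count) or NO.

  start: II(KK)(S(KS))(SK(KS)(IIS))
  [1] I(KK)(S(KS))(SK(KS)(IIS))
  [2] KK(S(KS))(SK(KS)(IIS))
  [3] K(SK(KS)(IIS))

Answer: NO — after 3 steps the term is K(SK(KS)(IIS)), not yet normal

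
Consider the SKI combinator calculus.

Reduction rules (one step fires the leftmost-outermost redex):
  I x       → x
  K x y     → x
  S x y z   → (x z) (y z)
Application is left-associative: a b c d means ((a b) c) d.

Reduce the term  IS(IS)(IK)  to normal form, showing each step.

Answer: normal form = SSK  (in 3 steps)

Reduction:
  start: IS(IS)(IK)
  [1] S(IS)(IK)
  [2] SS(IK)
  [3] SSK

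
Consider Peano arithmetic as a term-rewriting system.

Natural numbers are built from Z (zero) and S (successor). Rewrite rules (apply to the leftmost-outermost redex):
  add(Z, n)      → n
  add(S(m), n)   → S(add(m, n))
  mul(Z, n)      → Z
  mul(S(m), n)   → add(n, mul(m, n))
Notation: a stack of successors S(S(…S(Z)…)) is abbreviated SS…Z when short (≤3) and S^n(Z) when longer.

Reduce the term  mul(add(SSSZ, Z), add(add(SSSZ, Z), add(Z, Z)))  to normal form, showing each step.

Answer: normal form = S^9(Z)  (in 47 steps)

Reduction:
  start: mul(add(SSSZ, Z), add(add(SSSZ, Z), add(Z, Z)))
  [1] mul(S(add(SSZ, Z)), add(add(SSSZ, Z), add(Z, Z)))
  [2] add(add(add(SSSZ, Z), add(Z, Z)), mul(add(SSZ, Z), add(add(SSSZ, Z), add(Z, Z))))
  [3] add(add(S(add(SSZ, Z)), add(Z, Z)), mul(add(SSZ, Z), add(add(SSSZ, Z), add(Z, Z))))
  [4] add(S(add(add(SSZ, Z), add(Z, Z))), mul(add(SSZ, Z), add(add(SSSZ, Z), add(Z, Z))))
  [5] S(add(add(add(SSZ, Z), add(Z, Z)), mul(add(SSZ, Z), add(add(SSSZ, Z), add(Z, Z)))))
  [6] S(add(add(S(add(SZ, Z)), add(Z, Z)), mul(add(SSZ, Z), add(add(SSSZ, Z), add(Z, Z)))))
  [7] S(add(S(add(add(SZ, Z), add(Z, Z))), mul(add(SSZ, Z), add(add(SSSZ, Z), add(Z, Z)))))
  [8] S(S(add(add(add(SZ, Z), add(Z, Z)), mul(add(SSZ, Z), add(add(SSSZ, Z), add(Z, Z))))))
  [9] S(S(add(add(S(add(Z, Z)), add(Z, Z)), mul(add(SSZ, Z), add(add(SSSZ, Z), add(Z, Z))))))
  [10] S(S(add(S(add(add(Z, Z), add(Z, Z))), mul(add(SSZ, Z), add(add(SSSZ, Z), add(Z, Z))))))
  [11] S(S(S(add(add(add(Z, Z), add(Z, Z)), mul(add(SSZ, Z), add(add(SSSZ, Z), add(Z, Z)))))))
  [12] S(S(S(add(add(Z, add(Z, Z)), mul(add(SSZ, Z), add(add(SSSZ, Z), add(Z, Z)))))))
  [13] S(S(S(add(add(Z, Z), mul(add(SSZ, Z), add(add(SSSZ, Z), add(Z, Z)))))))
  [14] S(S(S(add(Z, mul(add(SSZ, Z), add(add(SSSZ, Z), add(Z, Z)))))))
  [15] S(S(S(mul(add(SSZ, Z), add(add(SSSZ, Z), add(Z, Z))))))
  [16] S(S(S(mul(S(add(SZ, Z)), add(add(SSSZ, Z), add(Z, Z))))))
  [17] S(S(S(add(add(add(SSSZ, Z), add(Z, Z)), mul(add(SZ, Z), add(add(SSSZ, Z), add(Z, Z)))))))
  [18] S(S(S(add(add(S(add(SSZ, Z)), add(Z, Z)), mul(add(SZ, Z), add(add(SSSZ, Z), add(Z, Z)))))))
  [19] S(S(S(add(S(add(add(SSZ, Z), add(Z, Z))), mul(add(SZ, Z), add(add(SSSZ, Z), add(Z, Z)))))))
  [20] S(S(S(S(add(add(add(SSZ, Z), add(Z, Z)), mul(add(SZ, Z), add(add(SSSZ, Z), add(Z, Z))))))))
  [21] S(S(S(S(add(add(S(add(SZ, Z)), add(Z, Z)), mul(add(SZ, Z), add(add(SSSZ, Z), add(Z, Z))))))))
  [22] S(S(S(S(add(S(add(add(SZ, Z), add(Z, Z))), mul(add(SZ, Z), add(add(SSSZ, Z), add(Z, Z))))))))
  [23] S(S(S(S(S(add(add(add(SZ, Z), add(Z, Z)), mul(add(SZ, Z), add(add(SSSZ, Z), add(Z, Z)))))))))
  [24] S(S(S(S(S(add(add(S(add(Z, Z)), add(Z, Z)), mul(add(SZ, Z), add(add(SSSZ, Z), add(Z, Z)))))))))
  [25] S(S(S(S(S(add(S(add(add(Z, Z), add(Z, Z))), mul(add(SZ, Z), add(add(SSSZ, Z), add(Z, Z)))))))))
  [26] S(S(S(S(S(S(add(add(add(Z, Z), add(Z, Z)), mul(add(SZ, Z), add(add(SSSZ, Z), add(Z, Z))))))))))
  [27] S(S(S(S(S(S(add(add(Z, add(Z, Z)), mul(add(SZ, Z), add(add(SSSZ, Z), add(Z, Z))))))))))
  [28] S(S(S(S(S(S(add(add(Z, Z), mul(add(SZ, Z), add(add(SSSZ, Z), add(Z, Z))))))))))
  [29] S(S(S(S(S(S(add(Z, mul(add(SZ, Z), add(add(SSSZ, Z), add(Z, Z))))))))))
  [30] S(S(S(S(S(S(mul(add(SZ, Z), add(add(SSSZ, Z), add(Z, Z)))))))))
  [31] S(S(S(S(S(S(mul(S(add(Z, Z)), add(add(SSSZ, Z), add(Z, Z)))))))))
  [32] S(S(S(S(S(S(add(add(add(SSSZ, Z), add(Z, Z)), mul(add(Z, Z), add(add(SSSZ, Z), add(Z, Z))))))))))
  [33] S(S(S(S(S(S(add(add(S(add(SSZ, Z)), add(Z, Z)), mul(add(Z, Z), add(add(SSSZ, Z), add(Z, Z))))))))))
  [34] S(S(S(S(S(S(add(S(add(add(SSZ, Z), add(Z, Z))), mul(add(Z, Z), add(add(SSSZ, Z), add(Z, Z))))))))))
  [35] S(S(S(S(S(S(S(add(add(add(SSZ, Z), add(Z, Z)), mul(add(Z, Z), add(add(SSSZ, Z), add(Z, Z)))))))))))
  [36] S(S(S(S(S(S(S(add(add(S(add(SZ, Z)), add(Z, Z)), mul(add(Z, Z), add(add(SSSZ, Z), add(Z, Z)))))))))))
  [37] S(S(S(S(S(S(S(add(S(add(add(SZ, Z), add(Z, Z))), mul(add(Z, Z), add(add(SSSZ, Z), add(Z, Z)))))))))))
  [38] S(S(S(S(S(S(S(S(add(add(add(SZ, Z), add(Z, Z)), mul(add(Z, Z), add(add(SSSZ, Z), add(Z, Z))))))))))))
  [39] S(S(S(S(S(S(S(S(add(add(S(add(Z, Z)), add(Z, Z)), mul(add(Z, Z), add(add(SSSZ, Z), add(Z, Z))))))))))))
  [40] S(S(S(S(S(S(S(S(add(S(add(add(Z, Z), add(Z, Z))), mul(add(Z, Z), add(add(SSSZ, Z), add(Z, Z))))))))))))
  [41] S(S(S(S(S(S(S(S(S(add(add(add(Z, Z), add(Z, Z)), mul(add(Z, Z), add(add(SSSZ, Z), add(Z, Z)))))))))))))
  [42] S(S(S(S(S(S(S(S(S(add(add(Z, add(Z, Z)), mul(add(Z, Z), add(add(SSSZ, Z), add(Z, Z)))))))))))))
  [43] S(S(S(S(S(S(S(S(S(add(add(Z, Z), mul(add(Z, Z), add(add(SSSZ, Z), add(Z, Z)))))))))))))
  [44] S(S(S(S(S(S(S(S(S(add(Z, mul(add(Z, Z), add(add(SSSZ, Z), add(Z, Z)))))))))))))
  [45] S(S(S(S(S(S(S(S(S(mul(add(Z, Z), add(add(SSSZ, Z), add(Z, Z))))))))))))
  [46] S(S(S(S(S(S(S(S(S(mul(Z, add(add(SSSZ, Z), add(Z, Z))))))))))))
  [47] S^9(Z)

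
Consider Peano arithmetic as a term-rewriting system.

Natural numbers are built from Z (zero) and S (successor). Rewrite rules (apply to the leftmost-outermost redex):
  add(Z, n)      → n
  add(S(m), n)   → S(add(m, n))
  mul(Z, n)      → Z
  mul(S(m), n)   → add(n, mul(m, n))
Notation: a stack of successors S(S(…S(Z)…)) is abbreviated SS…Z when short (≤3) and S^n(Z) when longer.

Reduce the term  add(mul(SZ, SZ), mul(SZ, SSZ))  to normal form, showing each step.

Answer: normal form = SSSZ  (in 11 steps)

Derivation:
  start: add(mul(SZ, SZ), mul(SZ, SSZ))
  [1] add(add(SZ, mul(Z, SZ)), mul(SZ, SSZ))
  [2] add(S(add(Z, mul(Z, SZ))), mul(SZ, SSZ))
  [3] S(add(add(Z, mul(Z, SZ)), mul(SZ, SSZ)))
  [4] S(add(mul(Z, SZ), mul(SZ, SSZ)))
  [5] S(add(Z, mul(SZ, SSZ)))
  [6] S(mul(SZ, SSZ))
  [7] S(add(SSZ, mul(Z, SSZ)))
  [8] S(S(add(SZ, mul(Z, SSZ))))
  [9] S(S(S(add(Z, mul(Z, SSZ)))))
  [10] S(S(S(mul(Z, SSZ))))
  [11] SSSZ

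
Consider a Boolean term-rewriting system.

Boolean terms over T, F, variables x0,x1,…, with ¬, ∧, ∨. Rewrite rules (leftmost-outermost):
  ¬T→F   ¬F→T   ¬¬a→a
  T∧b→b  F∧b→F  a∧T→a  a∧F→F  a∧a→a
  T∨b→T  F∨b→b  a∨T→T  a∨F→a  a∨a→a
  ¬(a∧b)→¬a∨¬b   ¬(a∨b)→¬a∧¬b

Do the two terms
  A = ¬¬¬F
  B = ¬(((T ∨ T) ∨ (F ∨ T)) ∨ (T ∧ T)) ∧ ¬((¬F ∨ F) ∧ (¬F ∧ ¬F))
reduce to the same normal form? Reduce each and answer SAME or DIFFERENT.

Answer: DIFFERENT — A ⇓ T, B ⇓ F

Derivation:
Term A:
  start: ¬¬¬F
  step 1: ¬F
  step 2: T

Term B:
  start: ¬(((T ∨ T) ∨ (F ∨ T)) ∨ (T ∧ T)) ∧ ¬((¬F ∨ F) ∧ (¬F ∧ ¬F))
  step 1: (¬((T ∨ T) ∨ (F ∨ T)) ∧ ¬(T ∧ T)) ∧ ¬((¬F ∨ F) ∧ (¬F ∧ ¬F))
  step 2: ((¬(T ∨ T) ∧ ¬(F ∨ T)) ∧ ¬(T ∧ T)) ∧ ¬((¬F ∨ F) ∧ (¬F ∧ ¬F))
  step 3: (((¬T ∧ ¬T) ∧ ¬(F ∨ T)) ∧ ¬(T ∧ T)) ∧ ¬((¬F ∨ F) ∧ (¬F ∧ ¬F))
  step 4: ((¬T ∧ ¬(F ∨ T)) ∧ ¬(T ∧ T)) ∧ ¬((¬F ∨ F) ∧ (¬F ∧ ¬F))
  step 5: ((F ∧ ¬(F ∨ T)) ∧ ¬(T ∧ T)) ∧ ¬((¬F ∨ F) ∧ (¬F ∧ ¬F))
  step 6: (F ∧ ¬(T ∧ T)) ∧ ¬((¬F ∨ F) ∧ (¬F ∧ ¬F))
  step 7: F ∧ ¬((¬F ∨ F) ∧ (¬F ∧ ¬F))
  step 8: F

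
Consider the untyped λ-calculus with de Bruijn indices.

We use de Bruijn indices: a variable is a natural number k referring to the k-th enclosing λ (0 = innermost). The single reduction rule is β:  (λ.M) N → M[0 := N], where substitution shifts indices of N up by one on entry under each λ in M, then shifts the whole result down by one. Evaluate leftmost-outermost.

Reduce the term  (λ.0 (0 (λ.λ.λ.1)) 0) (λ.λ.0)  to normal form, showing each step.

  start: (λ.0 (0 (λ.λ.λ.1)) 0) (λ.λ.0)
  →1  (λ.λ.0) ((λ.λ.0) (λ.λ.λ.1)) (λ.λ.0)
  →2  (λ.0) (λ.λ.0)
  →3  λ.λ.0

Answer: normal form = λ.λ.0  (in 3 steps)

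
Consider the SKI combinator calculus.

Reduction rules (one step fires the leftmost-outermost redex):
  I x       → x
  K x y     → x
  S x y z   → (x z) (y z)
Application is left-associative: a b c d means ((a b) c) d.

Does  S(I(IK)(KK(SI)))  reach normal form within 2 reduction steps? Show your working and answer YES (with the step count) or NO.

Answer: NO — after 2 steps the term is S(K(KK(SI))), not yet normal

Derivation:
  start: S(I(IK)(KK(SI)))
  →1  S(IK(KK(SI)))
  →2  S(K(KK(SI)))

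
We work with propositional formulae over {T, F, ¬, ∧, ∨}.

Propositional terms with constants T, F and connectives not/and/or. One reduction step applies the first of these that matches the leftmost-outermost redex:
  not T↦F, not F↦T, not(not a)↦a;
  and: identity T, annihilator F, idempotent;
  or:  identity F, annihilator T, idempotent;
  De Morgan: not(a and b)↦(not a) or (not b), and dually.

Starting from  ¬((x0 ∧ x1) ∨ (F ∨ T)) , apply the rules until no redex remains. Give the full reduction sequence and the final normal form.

Answer: normal form = F  (in 7 steps)

Working:
  start: ¬((x0 ∧ x1) ∨ (F ∨ T))
  →1  ¬(x0 ∧ x1) ∧ ¬(F ∨ T)
  →2  (¬x0 ∨ ¬x1) ∧ ¬(F ∨ T)
  →3  (¬x0 ∨ ¬x1) ∧ (¬F ∧ ¬T)
  →4  (¬x0 ∨ ¬x1) ∧ (T ∧ ¬T)
  →5  (¬x0 ∨ ¬x1) ∧ ¬T
  →6  (¬x0 ∨ ¬x1) ∧ F
  →7  F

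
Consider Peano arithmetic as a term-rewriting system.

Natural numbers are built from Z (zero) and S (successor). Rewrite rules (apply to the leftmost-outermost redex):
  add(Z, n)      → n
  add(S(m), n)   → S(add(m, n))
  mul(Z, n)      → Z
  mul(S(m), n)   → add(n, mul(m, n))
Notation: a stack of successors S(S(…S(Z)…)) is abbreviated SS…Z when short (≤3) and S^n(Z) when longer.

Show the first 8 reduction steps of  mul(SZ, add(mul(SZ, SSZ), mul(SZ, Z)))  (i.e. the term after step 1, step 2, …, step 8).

Answer: after 8 steps: S(S(add(add(add(Z, mul(Z, SSZ)), mul(SZ, Z)), mul(Z, add(mul(SZ, SSZ), mul(SZ, Z))))))

Derivation:
  start: mul(SZ, add(mul(SZ, SSZ), mul(SZ, Z)))
  [1] add(add(mul(SZ, SSZ), mul(SZ, Z)), mul(Z, add(mul(SZ, SSZ), mul(SZ, Z))))
  [2] add(add(add(SSZ, mul(Z, SSZ)), mul(SZ, Z)), mul(Z, add(mul(SZ, SSZ), mul(SZ, Z))))
  [3] add(add(S(add(SZ, mul(Z, SSZ))), mul(SZ, Z)), mul(Z, add(mul(SZ, SSZ), mul(SZ, Z))))
  [4] add(S(add(add(SZ, mul(Z, SSZ)), mul(SZ, Z))), mul(Z, add(mul(SZ, SSZ), mul(SZ, Z))))
  [5] S(add(add(add(SZ, mul(Z, SSZ)), mul(SZ, Z)), mul(Z, add(mul(SZ, SSZ), mul(SZ, Z)))))
  [6] S(add(add(S(add(Z, mul(Z, SSZ))), mul(SZ, Z)), mul(Z, add(mul(SZ, SSZ), mul(SZ, Z)))))
  [7] S(add(S(add(add(Z, mul(Z, SSZ)), mul(SZ, Z))), mul(Z, add(mul(SZ, SSZ), mul(SZ, Z)))))
  [8] S(S(add(add(add(Z, mul(Z, SSZ)), mul(SZ, Z)), mul(Z, add(mul(SZ, SSZ), mul(SZ, Z))))))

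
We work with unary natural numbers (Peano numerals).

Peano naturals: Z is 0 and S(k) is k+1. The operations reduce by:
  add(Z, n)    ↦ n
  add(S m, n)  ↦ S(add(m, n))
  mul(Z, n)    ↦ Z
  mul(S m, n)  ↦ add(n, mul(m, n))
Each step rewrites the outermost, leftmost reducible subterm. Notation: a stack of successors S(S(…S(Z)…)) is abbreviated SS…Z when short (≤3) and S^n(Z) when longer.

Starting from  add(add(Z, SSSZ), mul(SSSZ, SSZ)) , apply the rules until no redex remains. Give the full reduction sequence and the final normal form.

  start: add(add(Z, SSSZ), mul(SSSZ, SSZ))
  [1] add(SSSZ, mul(SSSZ, SSZ))
  [2] S(add(SSZ, mul(SSSZ, SSZ)))
  [3] S(S(add(SZ, mul(SSSZ, SSZ))))
  [4] S(S(S(add(Z, mul(SSSZ, SSZ)))))
  [5] S(S(S(mul(SSSZ, SSZ))))
  [6] S(S(S(add(SSZ, mul(SSZ, SSZ)))))
  [7] S(S(S(S(add(SZ, mul(SSZ, SSZ))))))
  [8] S(S(S(S(S(add(Z, mul(SSZ, SSZ)))))))
  [9] S(S(S(S(S(mul(SSZ, SSZ))))))
  [10] S(S(S(S(S(add(SSZ, mul(SZ, SSZ)))))))
  [11] S(S(S(S(S(S(add(SZ, mul(SZ, SSZ))))))))
  [12] S(S(S(S(S(S(S(add(Z, mul(SZ, SSZ)))))))))
  [13] S(S(S(S(S(S(S(mul(SZ, SSZ))))))))
  [14] S(S(S(S(S(S(S(add(SSZ, mul(Z, SSZ)))))))))
  [15] S(S(S(S(S(S(S(S(add(SZ, mul(Z, SSZ))))))))))
  [16] S(S(S(S(S(S(S(S(S(add(Z, mul(Z, SSZ)))))))))))
  [17] S(S(S(S(S(S(S(S(S(mul(Z, SSZ))))))))))
  [18] S^9(Z)

Answer: normal form = S^9(Z)  (in 18 steps)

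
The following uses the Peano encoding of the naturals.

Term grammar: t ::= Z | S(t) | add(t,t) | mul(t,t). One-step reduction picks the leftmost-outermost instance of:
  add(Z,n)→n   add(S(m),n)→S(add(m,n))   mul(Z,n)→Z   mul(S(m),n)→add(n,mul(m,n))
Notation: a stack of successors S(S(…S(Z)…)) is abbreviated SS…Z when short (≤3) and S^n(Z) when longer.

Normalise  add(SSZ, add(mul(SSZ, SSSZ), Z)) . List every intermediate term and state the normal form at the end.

  start: add(SSZ, add(mul(SSZ, SSSZ), Z))
  →1  S(add(SZ, add(mul(SSZ, SSSZ), Z)))
  →2  S(S(add(Z, add(mul(SSZ, SSSZ), Z))))
  →3  S(S(add(mul(SSZ, SSSZ), Z)))
  →4  S(S(add(add(SSSZ, mul(SZ, SSSZ)), Z)))
  →5  S(S(add(S(add(SSZ, mul(SZ, SSSZ))), Z)))
  →6  S(S(S(add(add(SSZ, mul(SZ, SSSZ)), Z))))
  →7  S(S(S(add(S(add(SZ, mul(SZ, SSSZ))), Z))))
  →8  S(S(S(S(add(add(SZ, mul(SZ, SSSZ)), Z)))))
  →9  S(S(S(S(add(S(add(Z, mul(SZ, SSSZ))), Z)))))
  →10  S(S(S(S(S(add(add(Z, mul(SZ, SSSZ)), Z))))))
  →11  S(S(S(S(S(add(mul(SZ, SSSZ), Z))))))
  →12  S(S(S(S(S(add(add(SSSZ, mul(Z, SSSZ)), Z))))))
  →13  S(S(S(S(S(add(S(add(SSZ, mul(Z, SSSZ))), Z))))))
  →14  S(S(S(S(S(S(add(add(SSZ, mul(Z, SSSZ)), Z)))))))
  →15  S(S(S(S(S(S(add(S(add(SZ, mul(Z, SSSZ))), Z)))))))
  →16  S(S(S(S(S(S(S(add(add(SZ, mul(Z, SSSZ)), Z))))))))
  →17  S(S(S(S(S(S(S(add(S(add(Z, mul(Z, SSSZ))), Z))))))))
  →18  S(S(S(S(S(S(S(S(add(add(Z, mul(Z, SSSZ)), Z)))))))))
  →19  S(S(S(S(S(S(S(S(add(mul(Z, SSSZ), Z)))))))))
  →20  S(S(S(S(S(S(S(S(add(Z, Z)))))))))
  →21  S^8(Z)

Answer: normal form = S^8(Z)  (in 21 steps)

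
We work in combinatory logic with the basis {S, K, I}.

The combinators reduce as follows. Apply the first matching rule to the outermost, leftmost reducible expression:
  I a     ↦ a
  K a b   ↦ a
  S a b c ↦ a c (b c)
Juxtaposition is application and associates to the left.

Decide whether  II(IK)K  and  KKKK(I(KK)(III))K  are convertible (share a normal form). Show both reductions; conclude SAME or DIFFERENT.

Answer: SAME — A ⇓ KK, B ⇓ KK

Reduction:
Term A:
  start: II(IK)K
  step 1: I(IK)K
  step 2: IKK
  step 3: KK

Term B:
  start: KKKK(I(KK)(III))K
  step 1: KK(I(KK)(III))K
  step 2: KK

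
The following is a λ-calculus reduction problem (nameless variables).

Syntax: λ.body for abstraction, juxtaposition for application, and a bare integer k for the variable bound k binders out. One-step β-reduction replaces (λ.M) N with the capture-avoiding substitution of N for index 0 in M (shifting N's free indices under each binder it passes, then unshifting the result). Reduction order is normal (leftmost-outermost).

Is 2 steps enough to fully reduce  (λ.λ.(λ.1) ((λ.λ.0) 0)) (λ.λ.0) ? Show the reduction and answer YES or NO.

  start: (λ.λ.(λ.1) ((λ.λ.0) 0)) (λ.λ.0)
  step 1: λ.(λ.1) ((λ.λ.0) 0)
  step 2: λ.0

Answer: YES — reaches normal form λ.0 in 2 ≤ 2 steps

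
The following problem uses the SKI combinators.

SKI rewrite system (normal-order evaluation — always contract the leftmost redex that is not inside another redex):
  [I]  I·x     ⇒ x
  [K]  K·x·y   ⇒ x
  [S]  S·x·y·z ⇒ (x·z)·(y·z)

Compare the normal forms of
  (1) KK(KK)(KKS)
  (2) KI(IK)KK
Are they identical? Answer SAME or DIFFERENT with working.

Term A:
  start: KK(KK)(KKS)
  →1  K(KKS)
  →2  KK

Term B:
  start: KI(IK)KK
  →1  IKK
  →2  KK

Answer: SAME — A ⇓ KK, B ⇓ KK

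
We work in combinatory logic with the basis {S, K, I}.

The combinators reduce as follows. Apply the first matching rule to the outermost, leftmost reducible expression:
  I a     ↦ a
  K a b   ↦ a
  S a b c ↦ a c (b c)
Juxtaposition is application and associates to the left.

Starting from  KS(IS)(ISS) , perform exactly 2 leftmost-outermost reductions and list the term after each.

Answer: after 2 steps: S(SS)

Derivation:
  start: KS(IS)(ISS)
  [1] S(ISS)
  [2] S(SS)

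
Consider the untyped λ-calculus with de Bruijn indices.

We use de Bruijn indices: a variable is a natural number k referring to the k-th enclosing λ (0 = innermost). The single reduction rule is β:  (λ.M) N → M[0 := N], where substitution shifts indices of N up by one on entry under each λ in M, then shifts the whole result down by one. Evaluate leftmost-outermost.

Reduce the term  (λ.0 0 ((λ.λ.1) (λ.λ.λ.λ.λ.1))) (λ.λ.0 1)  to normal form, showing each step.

  start: (λ.0 0 ((λ.λ.1) (λ.λ.λ.λ.λ.1))) (λ.λ.0 1)
  step 1: (λ.λ.0 1) (λ.λ.0 1) ((λ.λ.1) (λ.λ.λ.λ.λ.1))
  step 2: (λ.0 (λ.λ.0 1)) ((λ.λ.1) (λ.λ.λ.λ.λ.1))
  step 3: (λ.λ.1) (λ.λ.λ.λ.λ.1) (λ.λ.0 1)
  step 4: (λ.λ.λ.λ.λ.λ.1) (λ.λ.0 1)
  step 5: λ.λ.λ.λ.λ.1

Answer: normal form = λ.λ.λ.λ.λ.1  (in 5 steps)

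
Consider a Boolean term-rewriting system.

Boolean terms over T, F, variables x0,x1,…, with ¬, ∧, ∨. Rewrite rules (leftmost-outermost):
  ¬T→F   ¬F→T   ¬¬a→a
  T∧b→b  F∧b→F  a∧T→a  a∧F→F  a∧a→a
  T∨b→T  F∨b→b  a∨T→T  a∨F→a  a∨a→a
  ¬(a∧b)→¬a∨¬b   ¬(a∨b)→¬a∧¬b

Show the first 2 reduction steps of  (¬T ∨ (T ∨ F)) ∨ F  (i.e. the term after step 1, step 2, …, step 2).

  start: (¬T ∨ (T ∨ F)) ∨ F
  [1] ¬T ∨ (T ∨ F)
  [2] F ∨ (T ∨ F)

Answer: after 2 steps: F ∨ (T ∨ F)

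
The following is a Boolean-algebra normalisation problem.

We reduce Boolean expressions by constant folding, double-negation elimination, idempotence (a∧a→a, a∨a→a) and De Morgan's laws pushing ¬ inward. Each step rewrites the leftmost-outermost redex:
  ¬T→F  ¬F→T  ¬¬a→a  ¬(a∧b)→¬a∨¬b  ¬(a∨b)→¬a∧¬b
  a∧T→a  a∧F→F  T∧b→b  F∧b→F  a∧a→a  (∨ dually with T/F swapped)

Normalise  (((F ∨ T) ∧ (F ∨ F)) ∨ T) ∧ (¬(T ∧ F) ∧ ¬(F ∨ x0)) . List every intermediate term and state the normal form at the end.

Answer: normal form = ¬x0  (in 10 steps)

Derivation:
  start: (((F ∨ T) ∧ (F ∨ F)) ∨ T) ∧ (¬(T ∧ F) ∧ ¬(F ∨ x0))
  [1] T ∧ (¬(T ∧ F) ∧ ¬(F ∨ x0))
  [2] ¬(T ∧ F) ∧ ¬(F ∨ x0)
  [3] (¬T ∨ ¬F) ∧ ¬(F ∨ x0)
  [4] (F ∨ ¬F) ∧ ¬(F ∨ x0)
  [5] ¬F ∧ ¬(F ∨ x0)
  [6] T ∧ ¬(F ∨ x0)
  [7] ¬(F ∨ x0)
  [8] ¬F ∧ ¬x0
  [9] T ∧ ¬x0
  [10] ¬x0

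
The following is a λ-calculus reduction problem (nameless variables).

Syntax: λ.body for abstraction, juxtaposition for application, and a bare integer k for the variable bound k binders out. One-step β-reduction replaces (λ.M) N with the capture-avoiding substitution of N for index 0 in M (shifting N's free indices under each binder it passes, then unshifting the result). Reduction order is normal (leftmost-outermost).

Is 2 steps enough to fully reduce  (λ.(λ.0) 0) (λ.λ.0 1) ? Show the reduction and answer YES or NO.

  start: (λ.(λ.0) 0) (λ.λ.0 1)
  step 1: (λ.0) (λ.λ.0 1)
  step 2: λ.λ.0 1

Answer: YES — reaches normal form λ.λ.0 1 in 2 ≤ 2 steps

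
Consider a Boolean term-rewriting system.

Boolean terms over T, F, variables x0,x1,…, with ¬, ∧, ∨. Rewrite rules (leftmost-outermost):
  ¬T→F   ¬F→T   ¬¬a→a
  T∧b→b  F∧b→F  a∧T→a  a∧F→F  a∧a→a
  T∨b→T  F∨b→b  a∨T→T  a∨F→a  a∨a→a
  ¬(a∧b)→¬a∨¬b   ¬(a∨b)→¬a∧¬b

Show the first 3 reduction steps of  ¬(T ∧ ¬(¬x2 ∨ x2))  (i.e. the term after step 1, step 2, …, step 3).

  start: ¬(T ∧ ¬(¬x2 ∨ x2))
  [1] ¬T ∨ ¬¬(¬x2 ∨ x2)
  [2] F ∨ ¬¬(¬x2 ∨ x2)
  [3] ¬¬(¬x2 ∨ x2)

Answer: after 3 steps: ¬¬(¬x2 ∨ x2)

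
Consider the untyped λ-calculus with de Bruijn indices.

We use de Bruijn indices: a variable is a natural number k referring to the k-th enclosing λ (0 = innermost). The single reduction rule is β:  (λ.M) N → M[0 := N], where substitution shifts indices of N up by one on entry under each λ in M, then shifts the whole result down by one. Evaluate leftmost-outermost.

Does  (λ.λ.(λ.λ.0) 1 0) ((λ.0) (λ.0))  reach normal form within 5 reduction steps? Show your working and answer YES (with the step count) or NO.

Answer: YES — reaches normal form λ.0 in 3 ≤ 5 steps

Reduction:
  start: (λ.λ.(λ.λ.0) 1 0) ((λ.0) (λ.0))
  [1] λ.(λ.λ.0) ((λ.0) (λ.0)) 0
  [2] λ.(λ.0) 0
  [3] λ.0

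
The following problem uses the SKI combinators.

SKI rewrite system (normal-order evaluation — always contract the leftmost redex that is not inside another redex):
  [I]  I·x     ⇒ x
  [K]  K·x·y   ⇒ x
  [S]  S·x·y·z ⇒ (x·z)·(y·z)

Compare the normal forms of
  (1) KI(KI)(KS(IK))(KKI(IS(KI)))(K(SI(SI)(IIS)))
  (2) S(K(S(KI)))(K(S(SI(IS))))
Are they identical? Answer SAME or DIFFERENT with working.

Term A:
  start: KI(KI)(KS(IK))(KKI(IS(KI)))(K(SI(SI)(IIS)))
  [1] I(KS(IK))(KKI(IS(KI)))(K(SI(SI)(IIS)))
  [2] KS(IK)(KKI(IS(KI)))(K(SI(SI)(IIS)))
  [3] S(KKI(IS(KI)))(K(SI(SI)(IIS)))
  [4] S(K(IS(KI)))(K(SI(SI)(IIS)))
  [5] S(K(S(KI)))(K(SI(SI)(IIS)))
  [6] S(K(S(KI)))(K(I(IIS)(SI(IIS))))
  [7] S(K(S(KI)))(K(IIS(SI(IIS))))
  [8] S(K(S(KI)))(K(IS(SI(IIS))))
  [9] S(K(S(KI)))(K(S(SI(IIS))))
  [10] S(K(S(KI)))(K(S(SI(IS))))
  [11] S(K(S(KI)))(K(S(SIS)))

Term B:
  start: S(K(S(KI)))(K(S(SI(IS))))
  [1] S(K(S(KI)))(K(S(SIS)))

Answer: SAME — A ⇓ S(K(S(KI)))(K(S(SIS))), B ⇓ S(K(S(KI)))(K(S(SIS)))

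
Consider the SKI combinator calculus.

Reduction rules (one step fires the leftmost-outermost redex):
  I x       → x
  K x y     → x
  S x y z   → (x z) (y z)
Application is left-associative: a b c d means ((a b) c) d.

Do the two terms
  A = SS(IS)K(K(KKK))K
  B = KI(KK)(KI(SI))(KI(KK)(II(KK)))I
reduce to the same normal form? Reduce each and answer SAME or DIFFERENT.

Answer: SAME — A ⇓ K, B ⇓ K

Derivation:
Term A:
  start: SS(IS)K(K(KKK))K
  →1  SK(ISK)(K(KKK))K
  →2  K(K(KKK))(ISK(K(KKK)))K
  →3  K(KKK)K
  →4  KKK
  →5  K

Term B:
  start: KI(KK)(KI(SI))(KI(KK)(II(KK)))I
  →1  I(KI(SI))(KI(KK)(II(KK)))I
  →2  KI(SI)(KI(KK)(II(KK)))I
  →3  I(KI(KK)(II(KK)))I
  →4  KI(KK)(II(KK))I
  →5  I(II(KK))I
  →6  II(KK)I
  →7  I(KK)I
  →8  KKI
  →9  K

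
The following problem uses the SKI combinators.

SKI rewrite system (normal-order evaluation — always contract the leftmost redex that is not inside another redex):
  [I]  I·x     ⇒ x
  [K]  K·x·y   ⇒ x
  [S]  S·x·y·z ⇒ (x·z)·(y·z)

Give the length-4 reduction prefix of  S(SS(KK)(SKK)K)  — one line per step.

  start: S(SS(KK)(SKK)K)
  [1] S(S(SKK)(KK(SKK))K)
  [2] S(SKKK(KK(SKK)K))
  [3] S(KK(KK)(KK(SKK)K))
  [4] S(K(KK(SKK)K))

Answer: after 4 steps: S(K(KK(SKK)K))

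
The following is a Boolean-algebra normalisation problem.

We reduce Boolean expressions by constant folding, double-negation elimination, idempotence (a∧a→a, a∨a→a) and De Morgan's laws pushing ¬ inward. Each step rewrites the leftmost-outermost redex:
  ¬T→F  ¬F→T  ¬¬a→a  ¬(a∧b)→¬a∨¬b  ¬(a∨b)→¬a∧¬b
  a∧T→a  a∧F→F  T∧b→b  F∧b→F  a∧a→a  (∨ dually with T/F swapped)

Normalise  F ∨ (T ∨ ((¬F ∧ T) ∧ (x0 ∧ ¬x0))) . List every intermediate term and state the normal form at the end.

  start: F ∨ (T ∨ ((¬F ∧ T) ∧ (x0 ∧ ¬x0)))
  →1  T ∨ ((¬F ∧ T) ∧ (x0 ∧ ¬x0))
  →2  T

Answer: normal form = T  (in 2 steps)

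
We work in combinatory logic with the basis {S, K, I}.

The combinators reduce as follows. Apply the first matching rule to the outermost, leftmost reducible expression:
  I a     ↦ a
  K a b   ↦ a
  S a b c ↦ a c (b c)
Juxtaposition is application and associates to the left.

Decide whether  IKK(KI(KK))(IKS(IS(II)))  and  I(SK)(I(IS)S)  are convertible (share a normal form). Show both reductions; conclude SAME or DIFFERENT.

Term A:
  start: IKK(KI(KK))(IKS(IS(II)))
  step 1: KK(KI(KK))(IKS(IS(II)))
  step 2: K(IKS(IS(II)))
  step 3: K(KS(IS(II)))
  step 4: KS

Term B:
  start: I(SK)(I(IS)S)
  step 1: SK(I(IS)S)
  step 2: SK(ISS)
  step 3: SK(SS)

Answer: DIFFERENT — A ⇓ KS, B ⇓ SK(SS)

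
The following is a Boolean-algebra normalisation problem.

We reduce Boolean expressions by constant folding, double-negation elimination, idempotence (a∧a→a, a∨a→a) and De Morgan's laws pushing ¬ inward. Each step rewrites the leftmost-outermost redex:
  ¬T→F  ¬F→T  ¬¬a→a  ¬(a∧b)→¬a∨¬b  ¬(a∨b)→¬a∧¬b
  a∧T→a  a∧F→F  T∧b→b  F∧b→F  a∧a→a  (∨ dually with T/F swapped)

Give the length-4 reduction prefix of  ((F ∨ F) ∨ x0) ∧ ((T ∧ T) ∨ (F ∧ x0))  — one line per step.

  start: ((F ∨ F) ∨ x0) ∧ ((T ∧ T) ∨ (F ∧ x0))
  →1  (F ∨ x0) ∧ ((T ∧ T) ∨ (F ∧ x0))
  →2  x0 ∧ ((T ∧ T) ∨ (F ∧ x0))
  →3  x0 ∧ (T ∨ (F ∧ x0))
  →4  x0 ∧ T

Answer: after 4 steps: x0 ∧ T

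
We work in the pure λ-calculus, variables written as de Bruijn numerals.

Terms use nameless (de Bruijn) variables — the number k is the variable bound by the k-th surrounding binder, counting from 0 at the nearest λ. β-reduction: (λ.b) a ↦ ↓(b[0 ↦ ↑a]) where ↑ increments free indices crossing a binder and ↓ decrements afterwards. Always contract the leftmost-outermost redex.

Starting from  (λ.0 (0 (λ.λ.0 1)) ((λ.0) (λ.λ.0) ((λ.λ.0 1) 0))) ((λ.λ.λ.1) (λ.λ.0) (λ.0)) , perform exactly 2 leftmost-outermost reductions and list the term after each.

Answer: after 2 steps: (λ.λ.1) (λ.0) ((λ.λ.λ.1) (λ.λ.0) (λ.0) (λ.λ.0 1)) ((λ.0) (λ.λ.0) ((λ.λ.0 1) ((λ.λ.λ.1) (λ.λ.0) (λ.0))))

Reduction:
  start: (λ.0 (0 (λ.λ.0 1)) ((λ.0) (λ.λ.0) ((λ.λ.0 1) 0))) ((λ.λ.λ.1) (λ.λ.0) (λ.0))
  [1] (λ.λ.λ.1) (λ.λ.0) (λ.0) ((λ.λ.λ.1) (λ.λ.0) (λ.0) (λ.λ.0 1)) ((λ.0) (λ.λ.0) ((λ.λ.0 1) ((λ.λ.λ.1) (λ.λ.0) (λ.0))))
  [2] (λ.λ.1) (λ.0) ((λ.λ.λ.1) (λ.λ.0) (λ.0) (λ.λ.0 1)) ((λ.0) (λ.λ.0) ((λ.λ.0 1) ((λ.λ.λ.1) (λ.λ.0) (λ.0))))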